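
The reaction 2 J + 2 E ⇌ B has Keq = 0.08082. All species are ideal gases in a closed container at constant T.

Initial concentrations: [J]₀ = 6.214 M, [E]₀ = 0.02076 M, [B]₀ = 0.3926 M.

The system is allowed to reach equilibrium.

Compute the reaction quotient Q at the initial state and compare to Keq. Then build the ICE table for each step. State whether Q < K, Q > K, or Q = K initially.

Q₀ = 23.59; Q > K (proceeds reverse)

Q₀ = 23.59 vs Keq = 0.08082 ⇒ Q>K, reverse
Step 1:
                   J          E          B
  Initial      6.214    0.02076     0.3926
  Change      0.2582     0.2582    -0.1291
  Equil        6.472      0.279     0.2635
  solve Keq expr → x = -0.1291; check Q = 0.08082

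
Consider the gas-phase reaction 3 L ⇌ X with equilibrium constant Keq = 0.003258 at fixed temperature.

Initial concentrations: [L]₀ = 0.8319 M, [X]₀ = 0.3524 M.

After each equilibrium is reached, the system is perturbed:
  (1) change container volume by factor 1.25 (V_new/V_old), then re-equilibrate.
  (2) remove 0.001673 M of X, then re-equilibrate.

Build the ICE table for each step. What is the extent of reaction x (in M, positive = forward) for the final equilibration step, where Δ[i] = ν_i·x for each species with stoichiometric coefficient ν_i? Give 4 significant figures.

Q₀ = 0.6121 vs Keq = 0.003258 ⇒ Q>K, reverse
Step 1:
                    L           X
  Initial      0.8319      0.3524
  Change       0.9974     -0.3325
  Equil         1.829     0.01994
  solve Keq expr → x = -0.3325; check Q = 0.003258
Then change container volume by factor 1.25 (V_new/V_old).
Step 2:
                    L           X
  Initial       1.463     0.01595
  Change       0.0162   -0.005401
  Equil          1.48     0.01055
  solve Keq expr → x = -0.005401; check Q = 0.003258
Then remove 0.001673 M of X.
Step 3:
                    L           X
  Initial        1.48    0.008881
  Change    -0.004717    0.001572
  Equil         1.475     0.01045
  solve Keq expr → x = 0.001572; check Q = 0.003258

x = 0.001572 M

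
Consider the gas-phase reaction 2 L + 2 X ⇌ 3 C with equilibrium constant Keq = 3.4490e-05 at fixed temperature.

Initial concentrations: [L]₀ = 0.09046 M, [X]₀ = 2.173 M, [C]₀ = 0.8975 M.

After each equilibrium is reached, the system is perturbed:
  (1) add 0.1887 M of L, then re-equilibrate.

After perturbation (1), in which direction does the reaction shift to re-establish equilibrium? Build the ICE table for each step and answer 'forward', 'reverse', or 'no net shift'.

Direction: forward

Q₀ = 18.71 vs Keq = 3.4490e-05 ⇒ Q>K, reverse
Step 1:
                   L          X          C
  Initial    0.09046      2.173     0.8975
  Change      0.5662     0.5662    -0.8494
  Equil       0.6567      2.739    0.04815
  solve Keq expr → x = -0.2831; check Q = 3.4490e-05
Then add 0.1887 M of L.
Step 2:
                   L          X          C
  Initial     0.8454      2.739    0.04815
  Change   -0.005665  -0.005665   0.008497
  Equil       0.8397      2.734    0.05664
  solve Keq expr → x = 0.002832; check Q = 3.4490e-05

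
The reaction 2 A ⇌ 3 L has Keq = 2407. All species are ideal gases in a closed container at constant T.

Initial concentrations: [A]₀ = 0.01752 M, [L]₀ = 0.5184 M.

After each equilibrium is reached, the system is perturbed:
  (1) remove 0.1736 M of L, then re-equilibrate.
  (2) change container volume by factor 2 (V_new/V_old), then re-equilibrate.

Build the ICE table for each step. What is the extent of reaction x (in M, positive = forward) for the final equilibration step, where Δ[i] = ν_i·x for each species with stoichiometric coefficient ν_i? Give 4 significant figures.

x = 3.2194e-04 M

Q₀ = 453.9 vs Keq = 2407 ⇒ Q<K, forward
Step 1:
                  A         L
  init      0.01752    0.5184
  Δ       -0.009593   0.01439
  eq       0.007927    0.5328
  solve Keq expr → x = 0.004797; check Q = 2407
Then remove 0.1736 M of L.
Step 2:
                  A         L
  init     0.007927    0.3592
  Δ       -0.003444  0.005166
  eq       0.004483    0.3644
  solve Keq expr → x = 0.001722; check Q = 2407
Then change container volume by factor 2 (V_new/V_old).
Step 3:
                  A         L
  init     0.002241    0.1822
  Δ       -6.4387e-04 9.6581e-04
  eq       0.001598    0.1831
  solve Keq expr → x = 3.2194e-04; check Q = 2407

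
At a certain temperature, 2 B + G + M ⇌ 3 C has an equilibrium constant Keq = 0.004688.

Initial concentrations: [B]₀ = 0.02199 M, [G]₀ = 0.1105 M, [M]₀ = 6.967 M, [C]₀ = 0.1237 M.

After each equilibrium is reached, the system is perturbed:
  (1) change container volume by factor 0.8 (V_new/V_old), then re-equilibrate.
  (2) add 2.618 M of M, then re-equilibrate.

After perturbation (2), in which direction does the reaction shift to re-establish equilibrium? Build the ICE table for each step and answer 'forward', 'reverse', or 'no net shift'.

Direction: forward

Q₀ = 5.085 vs Keq = 0.004688 ⇒ Q>K, reverse
Step 1:
                   B          G          M          C
  init       0.02199     0.1105      6.967     0.1237
  Δ          0.06128    0.03064    0.03064   -0.09192
  eq         0.08327     0.1411      6.998    0.03178
  solve Keq expr → x = -0.03064; check Q = 0.004688
Then change container volume by factor 0.8 (V_new/V_old).
Step 2:
                   B          G          M          C
  init        0.1041     0.1764      8.747    0.03973
  Δ         -0.00169 -8.4476e-04 -8.4476e-04   0.002534
  eq          0.1024     0.1756      8.746    0.04226
  solve Keq expr → x = 8.4476e-04; check Q = 0.004688
Then add 2.618 M of M.
Step 3:
                   B          G          M          C
  init        0.1024     0.1756      11.36    0.04226
  Δ        -0.002089  -0.001044  -0.001044   0.003133
  eq          0.1003     0.1745      11.36     0.0454
  solve Keq expr → x = 0.001044; check Q = 0.004688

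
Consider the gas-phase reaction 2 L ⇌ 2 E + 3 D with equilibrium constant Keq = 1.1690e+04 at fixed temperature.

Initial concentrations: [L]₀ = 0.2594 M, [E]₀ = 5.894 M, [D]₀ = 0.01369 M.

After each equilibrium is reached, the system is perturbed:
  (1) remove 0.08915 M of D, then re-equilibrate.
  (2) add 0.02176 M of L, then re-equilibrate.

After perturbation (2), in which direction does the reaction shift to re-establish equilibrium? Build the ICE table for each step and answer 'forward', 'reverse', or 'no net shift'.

Q₀ = 0.001325 vs Keq = 1.1690e+04 ⇒ Q<K, forward
Step 1:
                    L           E           D
  Initial      0.2594       5.894     0.01369
  Change       -0.246       0.246      0.3689
  Equil       0.01344        6.14      0.3826
  solve Keq expr → x = 0.123; check Q = 1.1690e+04
Then remove 0.08915 M of D.
Step 2:
                    L           E           D
  Initial     0.01344        6.14      0.2935
  Change    -0.004119    0.004119    0.006179
  Equil      0.009322       6.144      0.2997
  solve Keq expr → x = 0.00206; check Q = 1.1690e+04
Then add 0.02176 M of L.
Step 3:
                    L           E           D
  Initial     0.03108       6.144      0.2997
  Change     -0.02027     0.02027     0.03041
  Equil       0.01081       6.164      0.3301
  solve Keq expr → x = 0.01014; check Q = 1.1690e+04

Direction: forward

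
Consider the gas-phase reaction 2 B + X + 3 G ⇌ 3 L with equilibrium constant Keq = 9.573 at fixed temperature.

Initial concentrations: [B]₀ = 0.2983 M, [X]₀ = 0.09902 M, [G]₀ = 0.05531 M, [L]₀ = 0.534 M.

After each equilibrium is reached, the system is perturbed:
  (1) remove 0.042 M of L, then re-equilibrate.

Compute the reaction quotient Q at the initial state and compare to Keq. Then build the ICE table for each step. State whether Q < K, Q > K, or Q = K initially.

Q₀ = 1.0214e+05; Q > K (proceeds reverse)

Q₀ = 1.0214e+05 vs Keq = 9.573 ⇒ Q>K, reverse
Step 1:
                    B           X           G           L
  Initial      0.2983     0.09902     0.05531       0.534
  Change       0.1868     0.09338      0.2801     -0.2801
  Equil        0.4851      0.1924      0.3355      0.2539
  solve Keq expr → x = -0.09338; check Q = 9.573
Then remove 0.042 M of L.
Step 2:
                    B           X           G           L
  Initial      0.4851      0.1924      0.3355      0.2119
  Change     -0.01325   -0.006624    -0.01987     0.01987
  Equil        0.4718      0.1858      0.3156      0.2317
  solve Keq expr → x = 0.006624; check Q = 9.573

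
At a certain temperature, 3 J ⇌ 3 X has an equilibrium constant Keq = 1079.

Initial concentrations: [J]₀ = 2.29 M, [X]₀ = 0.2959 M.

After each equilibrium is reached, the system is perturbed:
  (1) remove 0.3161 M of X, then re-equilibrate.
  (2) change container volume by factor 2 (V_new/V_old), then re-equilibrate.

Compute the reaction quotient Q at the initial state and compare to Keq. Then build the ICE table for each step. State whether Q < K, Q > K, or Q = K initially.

Q₀ = 0.002157 vs Keq = 1079 ⇒ Q<K, forward
Step 1:
                   J          X
  I             2.29     0.2959
  C            -2.06       2.06
  E           0.2297      2.356
  solve Keq expr → x = 0.6868; check Q = 1079
Then remove 0.3161 M of X.
Step 2:
                   J          X
  I           0.2297       2.04
  C         -0.02808    0.02808
  E           0.2016      2.068
  solve Keq expr → x = 0.00936; check Q = 1079
Then change container volume by factor 2 (V_new/V_old).
Step 3:
                   J          X
  I           0.1008      1.034
  C                0          0
  E           0.1008      1.034
  solve Keq expr → x = 0; check Q = 1079

Q₀ = 0.002157; Q < K (proceeds forward)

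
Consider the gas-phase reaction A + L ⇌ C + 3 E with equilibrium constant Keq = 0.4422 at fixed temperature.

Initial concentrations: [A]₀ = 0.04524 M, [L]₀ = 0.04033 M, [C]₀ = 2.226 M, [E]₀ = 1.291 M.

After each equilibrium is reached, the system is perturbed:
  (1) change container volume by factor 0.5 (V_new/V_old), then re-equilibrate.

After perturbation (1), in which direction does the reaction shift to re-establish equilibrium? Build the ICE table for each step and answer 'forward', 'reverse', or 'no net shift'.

Direction: reverse

Q₀ = 2625 vs Keq = 0.4422 ⇒ Q>K, reverse
Step 1:
                    A           L           C           E
  I           0.04524     0.04033       2.226       1.291
  C            0.3251      0.3251     -0.3251     -0.9753
  E            0.3703      0.3654       1.901      0.3157
  solve Keq expr → x = -0.3251; check Q = 0.4422
Then change container volume by factor 0.5 (V_new/V_old).
Step 2:
                    A           L           C           E
  I            0.7406      0.7308       3.802      0.6315
  C           0.06888     0.06888    -0.06888     -0.2066
  E            0.8095      0.7997       3.733      0.4249
  solve Keq expr → x = -0.06888; check Q = 0.4422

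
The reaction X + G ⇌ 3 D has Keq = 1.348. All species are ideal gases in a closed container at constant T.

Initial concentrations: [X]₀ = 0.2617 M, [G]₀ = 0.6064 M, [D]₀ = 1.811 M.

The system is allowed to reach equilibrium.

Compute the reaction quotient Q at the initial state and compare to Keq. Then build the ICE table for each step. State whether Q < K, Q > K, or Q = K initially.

Q₀ = 37.43 vs Keq = 1.348 ⇒ Q>K, reverse
Step 1:
                  X         G         D
  Initial    0.2617    0.6064     1.811
  Change     0.3075    0.3075   -0.9226
  Equil      0.5692    0.9139    0.8884
  solve Keq expr → x = -0.3075; check Q = 1.348

Q₀ = 37.43; Q > K (proceeds reverse)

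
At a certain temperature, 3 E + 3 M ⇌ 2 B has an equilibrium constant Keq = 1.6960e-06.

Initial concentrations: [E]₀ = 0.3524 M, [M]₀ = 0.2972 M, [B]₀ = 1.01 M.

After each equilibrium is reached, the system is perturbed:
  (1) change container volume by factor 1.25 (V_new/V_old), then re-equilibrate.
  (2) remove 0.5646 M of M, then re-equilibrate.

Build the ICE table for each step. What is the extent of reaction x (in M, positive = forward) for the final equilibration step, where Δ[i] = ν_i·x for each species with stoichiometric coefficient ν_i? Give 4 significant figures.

Q₀ = 888 vs Keq = 1.6960e-06 ⇒ Q>K, reverse
Step 1:
                  E         M         B
  I          0.3524    0.2972      1.01
  C           1.503     1.503    -1.002
  E           1.855       1.8  0.007951
  solve Keq expr → x = -0.501; check Q = 1.6960e-06
Then change container volume by factor 1.25 (V_new/V_old).
Step 2:
                  E         M         B
  I           1.484      1.44  0.006361
  C        0.003392  0.003392 -0.002261
  E           1.488     1.444  0.004099
  solve Keq expr → x = -0.001131; check Q = 1.6960e-06
Then remove 0.5646 M of M.
Step 3:
                  E         M         B
  I           1.488     0.879  0.004099
  C        0.003202  0.003202 -0.002135
  E           1.491    0.8822  0.001965
  solve Keq expr → x = -0.001067; check Q = 1.6960e-06

x = -0.001067 M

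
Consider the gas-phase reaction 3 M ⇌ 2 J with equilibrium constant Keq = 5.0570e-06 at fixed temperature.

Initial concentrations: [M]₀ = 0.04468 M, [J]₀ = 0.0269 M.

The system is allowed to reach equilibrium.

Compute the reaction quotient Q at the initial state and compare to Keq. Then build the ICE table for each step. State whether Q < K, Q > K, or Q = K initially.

Q₀ = 8.113; Q > K (proceeds reverse)

Q₀ = 8.113 vs Keq = 5.0570e-06 ⇒ Q>K, reverse
Step 1:
                    M           J
  Initial     0.04468      0.0269
  Change      0.04027    -0.02684
  Equil       0.08495  5.5676e-05
  solve Keq expr → x = -0.01342; check Q = 5.0570e-06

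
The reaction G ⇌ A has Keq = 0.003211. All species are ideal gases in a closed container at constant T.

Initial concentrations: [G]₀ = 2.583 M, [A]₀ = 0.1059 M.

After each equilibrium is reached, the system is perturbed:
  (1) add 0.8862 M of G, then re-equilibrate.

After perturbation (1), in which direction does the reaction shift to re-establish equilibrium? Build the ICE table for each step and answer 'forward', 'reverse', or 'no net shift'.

Direction: forward

Q₀ = 0.041 vs Keq = 0.003211 ⇒ Q>K, reverse
Step 1:
                   G          A
  init         2.583     0.1059
  Δ          0.09729   -0.09729
  eq            2.68   0.008606
  solve Keq expr → x = -0.09729; check Q = 0.003211
Then add 0.8862 M of G.
Step 2:
                   G          A
  init         3.566   0.008606
  Δ        -0.002836   0.002836
  eq           3.564    0.01144
  solve Keq expr → x = 0.002836; check Q = 0.003211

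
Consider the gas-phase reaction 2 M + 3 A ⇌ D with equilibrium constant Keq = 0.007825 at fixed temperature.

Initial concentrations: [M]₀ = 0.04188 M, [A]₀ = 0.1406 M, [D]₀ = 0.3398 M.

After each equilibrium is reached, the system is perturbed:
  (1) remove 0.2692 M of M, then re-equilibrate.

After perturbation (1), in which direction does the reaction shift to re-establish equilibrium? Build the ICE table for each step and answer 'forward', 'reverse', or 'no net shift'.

Q₀ = 6.9703e+04 vs Keq = 0.007825 ⇒ Q>K, reverse
Step 1:
                  M         A         D
  I         0.04188    0.1406    0.3398
  C          0.6678     1.002   -0.3339
  E          0.7097     1.142  0.005876
  solve Keq expr → x = -0.3339; check Q = 0.007825
Then remove 0.2692 M of M.
Step 2:
                  M         A         D
  I          0.4405     1.142  0.005876
  C        0.006951   0.01043 -0.003476
  E          0.4475     1.153    0.0024
  solve Keq expr → x = -0.003476; check Q = 0.007825

Direction: reverse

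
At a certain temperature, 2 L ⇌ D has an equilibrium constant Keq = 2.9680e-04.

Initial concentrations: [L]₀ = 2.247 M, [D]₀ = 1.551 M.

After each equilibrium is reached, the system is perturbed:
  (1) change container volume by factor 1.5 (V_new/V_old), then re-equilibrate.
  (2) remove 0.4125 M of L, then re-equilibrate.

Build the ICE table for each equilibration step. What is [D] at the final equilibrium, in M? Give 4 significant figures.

Q₀ = 0.3072 vs Keq = 2.9680e-04 ⇒ Q>K, reverse
Step 1:
                  L         D
  I           2.247     1.551
  C           3.085    -1.543
  E           5.332  0.008438
  solve Keq expr → x = -1.543; check Q = 2.9680e-04
Then change container volume by factor 1.5 (V_new/V_old).
Step 2:
                  L         D
  I           3.555  0.005626
  C        0.003735 -0.001867
  E           3.558  0.003758
  solve Keq expr → x = -0.001867; check Q = 2.9680e-04
Then remove 0.4125 M of L.
Step 3:
                  L         D
  I           3.146  0.003758
  C        0.001636 -8.1777e-04
  E           3.148  0.002941
  solve Keq expr → x = -8.1777e-04; check Q = 2.9680e-04

[D]_eq = 0.002941 M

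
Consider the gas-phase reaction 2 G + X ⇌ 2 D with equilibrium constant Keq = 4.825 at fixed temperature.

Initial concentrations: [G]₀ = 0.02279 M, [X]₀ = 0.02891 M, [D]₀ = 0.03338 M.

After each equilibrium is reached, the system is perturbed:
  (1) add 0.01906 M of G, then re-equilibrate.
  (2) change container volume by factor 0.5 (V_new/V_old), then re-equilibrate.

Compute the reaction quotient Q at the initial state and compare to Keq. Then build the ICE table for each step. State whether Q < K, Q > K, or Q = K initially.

Q₀ = 74.21 vs Keq = 4.825 ⇒ Q>K, reverse
Step 1:
                  G         X         D
  I         0.02279   0.02891   0.03338
  C         0.01666  0.008329  -0.01666
  E         0.03945   0.03724   0.01672
  solve Keq expr → x = -0.008329; check Q = 4.825
Then add 0.01906 M of G.
Step 2:
                  G         X         D
  I         0.05851   0.03724   0.01672
  C       -0.005118 -0.002559  0.005118
  E         0.05339   0.03468   0.02184
  solve Keq expr → x = 0.002559; check Q = 4.825
Then change container volume by factor 0.5 (V_new/V_old).
Step 3:
                  G         X         D
  I          0.1068   0.06936   0.04368
  C        -0.01014 -0.005071   0.01014
  E         0.09664   0.06429   0.05382
  solve Keq expr → x = 0.005071; check Q = 4.825

Q₀ = 74.21; Q > K (proceeds reverse)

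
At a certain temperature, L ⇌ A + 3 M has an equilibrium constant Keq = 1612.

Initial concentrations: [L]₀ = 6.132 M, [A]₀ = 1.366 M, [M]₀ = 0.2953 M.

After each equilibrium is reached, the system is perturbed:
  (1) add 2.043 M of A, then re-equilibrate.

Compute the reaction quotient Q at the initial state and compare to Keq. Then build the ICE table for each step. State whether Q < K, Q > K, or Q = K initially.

Q₀ = 0.005736; Q < K (proceeds forward)

Q₀ = 0.005736 vs Keq = 1612 ⇒ Q<K, forward
Step 1:
                  L         A         M
  I           6.132     1.366    0.2953
  C          -3.245     3.245     9.735
  E           2.887     4.611     10.03
  solve Keq expr → x = 3.245; check Q = 1612
Then add 2.043 M of A.
Step 2:
                  L         A         M
  I           2.887     6.654     10.03
  C          0.2585   -0.2585   -0.7755
  E           3.145     6.396     9.255
  solve Keq expr → x = -0.2585; check Q = 1612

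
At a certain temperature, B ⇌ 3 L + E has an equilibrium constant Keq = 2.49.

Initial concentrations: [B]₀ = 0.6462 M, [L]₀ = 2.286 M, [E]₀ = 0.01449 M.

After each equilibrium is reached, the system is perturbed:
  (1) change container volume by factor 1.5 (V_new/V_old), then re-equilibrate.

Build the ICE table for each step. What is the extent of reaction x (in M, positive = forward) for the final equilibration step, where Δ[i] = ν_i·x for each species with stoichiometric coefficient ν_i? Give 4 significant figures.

x = 0.0627 M

Q₀ = 0.2679 vs Keq = 2.49 ⇒ Q<K, forward
Step 1:
                    B           L           E
  I            0.6462       2.286     0.01449
  C          -0.07523      0.2257     0.07523
  E             0.571       2.512     0.08972
  solve Keq expr → x = 0.07523; check Q = 2.49
Then change container volume by factor 1.5 (V_new/V_old).
Step 2:
                    B           L           E
  I            0.3806       1.674     0.05982
  C           -0.0627      0.1881      0.0627
  E            0.3179       1.863      0.1225
  solve Keq expr → x = 0.0627; check Q = 2.49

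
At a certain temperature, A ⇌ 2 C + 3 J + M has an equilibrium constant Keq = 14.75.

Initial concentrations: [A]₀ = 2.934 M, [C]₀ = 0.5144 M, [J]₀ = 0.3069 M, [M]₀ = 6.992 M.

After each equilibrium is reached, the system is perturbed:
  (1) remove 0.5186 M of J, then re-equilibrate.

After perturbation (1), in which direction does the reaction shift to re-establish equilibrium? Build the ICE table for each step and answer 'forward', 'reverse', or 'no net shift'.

Direction: forward

Q₀ = 0.01823 vs Keq = 14.75 ⇒ Q<K, forward
Step 1:
                   A          C          J          M
  init         2.934     0.5144     0.3069      6.992
  Δ          -0.3839     0.7677      1.152     0.3839
  eq            2.55      1.282      1.458      7.376
  solve Keq expr → x = 0.3839; check Q = 14.75
Then remove 0.5186 M of J.
Step 2:
                   A          C          J          M
  init          2.55      1.282     0.9399      7.376
  Δ          -0.1139     0.2278     0.3416     0.1139
  eq           2.436       1.51      1.282       7.49
  solve Keq expr → x = 0.1139; check Q = 14.75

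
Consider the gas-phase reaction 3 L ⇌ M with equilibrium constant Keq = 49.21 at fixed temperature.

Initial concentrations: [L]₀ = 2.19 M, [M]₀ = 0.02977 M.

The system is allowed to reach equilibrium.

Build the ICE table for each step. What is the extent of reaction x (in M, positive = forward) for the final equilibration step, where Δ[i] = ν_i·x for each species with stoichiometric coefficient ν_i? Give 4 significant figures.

x = 0.65 M

Q₀ = 0.002834 vs Keq = 49.21 ⇒ Q<K, forward
Step 1:
                   L          M
  Initial       2.19    0.02977
  Change       -1.95       0.65
  Equil       0.2399     0.6798
  solve Keq expr → x = 0.65; check Q = 49.21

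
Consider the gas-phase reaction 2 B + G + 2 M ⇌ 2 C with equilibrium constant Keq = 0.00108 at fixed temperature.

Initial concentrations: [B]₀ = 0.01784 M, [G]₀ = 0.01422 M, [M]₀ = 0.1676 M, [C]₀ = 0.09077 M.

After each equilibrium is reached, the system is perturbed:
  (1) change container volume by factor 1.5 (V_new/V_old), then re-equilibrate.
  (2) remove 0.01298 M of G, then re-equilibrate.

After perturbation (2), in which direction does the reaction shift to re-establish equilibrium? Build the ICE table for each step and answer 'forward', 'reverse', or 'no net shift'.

Direction: reverse

Q₀ = 6.4811e+04 vs Keq = 0.00108 ⇒ Q>K, reverse
Step 1:
                   B          G          M          C
  I          0.01784    0.01422     0.1676    0.09077
  C          0.09055    0.04527    0.09055   -0.09055
  E           0.1084    0.05949     0.2581 2.2428e-04
  solve Keq expr → x = -0.04527; check Q = 0.00108
Then change container volume by factor 1.5 (V_new/V_old).
Step 2:
                   B          G          M          C
  I          0.07226    0.03966     0.1721 1.4952e-04
  C       6.7987e-05 3.3993e-05 6.7987e-05 -6.7987e-05
  E          0.07233     0.0397     0.1722 8.1530e-05
  solve Keq expr → x = -3.3993e-05; check Q = 0.00108
Then remove 0.01298 M of G.
Step 3:
                   B          G          M          C
  I          0.07233    0.02672     0.1722 8.1530e-05
  C       1.4617e-05 7.3083e-06 1.4617e-05 -1.4617e-05
  E          0.07234    0.02672     0.1722 6.6914e-05
  solve Keq expr → x = -7.3083e-06; check Q = 0.00108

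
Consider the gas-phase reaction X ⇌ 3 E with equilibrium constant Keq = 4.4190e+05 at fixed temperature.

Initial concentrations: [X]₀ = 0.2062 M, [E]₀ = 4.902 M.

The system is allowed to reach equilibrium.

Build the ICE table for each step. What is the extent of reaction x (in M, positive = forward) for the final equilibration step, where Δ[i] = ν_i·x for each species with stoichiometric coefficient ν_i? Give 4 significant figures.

x = 0.2058 M

Q₀ = 571.3 vs Keq = 4.4190e+05 ⇒ Q<K, forward
Step 1:
                   X          E
  init        0.2062      4.902
  Δ          -0.2058     0.6175
  eq      3.8051e-04      5.519
  solve Keq expr → x = 0.2058; check Q = 4.4190e+05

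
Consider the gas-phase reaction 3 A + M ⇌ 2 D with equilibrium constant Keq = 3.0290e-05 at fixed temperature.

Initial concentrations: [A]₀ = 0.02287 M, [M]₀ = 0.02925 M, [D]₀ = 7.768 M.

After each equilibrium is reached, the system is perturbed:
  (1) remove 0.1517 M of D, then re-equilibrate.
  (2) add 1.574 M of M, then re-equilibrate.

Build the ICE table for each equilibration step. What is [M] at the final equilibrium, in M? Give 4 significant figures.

Q₀ = 1.7246e+08 vs Keq = 3.0290e-05 ⇒ Q>K, reverse
Step 1:
                   A          M          D
  init       0.02287    0.02925      7.768
  Δ            11.06      3.688     -7.376
  eq           11.09      3.717     0.3917
  solve Keq expr → x = -3.688; check Q = 3.0290e-05
Then remove 0.1517 M of D.
Step 2:
                   A          M          D
  init         11.09      3.717       0.24
  Δ           -0.206   -0.06865     0.1373
  eq           10.88      3.649     0.3773
  solve Keq expr → x = 0.06865; check Q = 3.0290e-05
Then add 1.574 M of M.
Step 3:
                   A          M          D
  init         10.88      5.223     0.3773
  Δ         -0.09975   -0.03325     0.0665
  eq           10.78      5.189     0.4438
  solve Keq expr → x = 0.03325; check Q = 3.0290e-05

[M]_eq = 5.189 M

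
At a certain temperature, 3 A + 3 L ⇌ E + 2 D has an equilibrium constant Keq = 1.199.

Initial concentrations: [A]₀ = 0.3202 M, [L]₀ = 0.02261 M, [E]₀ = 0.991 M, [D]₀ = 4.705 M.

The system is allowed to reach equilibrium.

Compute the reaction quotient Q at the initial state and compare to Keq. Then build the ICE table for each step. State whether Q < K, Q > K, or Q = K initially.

Q₀ = 5.7813e+07 vs Keq = 1.199 ⇒ Q>K, reverse
Step 1:
                   A          L          E          D
  Initial     0.3202    0.02261      0.991      4.705
  Change        1.23       1.23    -0.4099    -0.8199
  Equil         1.55      1.252     0.5811      3.885
  solve Keq expr → x = -0.4099; check Q = 1.199

Q₀ = 5.7813e+07; Q > K (proceeds reverse)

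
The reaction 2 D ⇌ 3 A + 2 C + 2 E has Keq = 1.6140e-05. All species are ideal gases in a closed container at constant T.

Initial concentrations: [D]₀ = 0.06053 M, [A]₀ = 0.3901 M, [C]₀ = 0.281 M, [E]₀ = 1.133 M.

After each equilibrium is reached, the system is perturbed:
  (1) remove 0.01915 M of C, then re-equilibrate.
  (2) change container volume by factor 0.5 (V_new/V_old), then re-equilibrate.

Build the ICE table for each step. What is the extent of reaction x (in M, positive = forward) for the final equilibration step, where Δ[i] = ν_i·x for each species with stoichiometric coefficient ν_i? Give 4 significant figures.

Q₀ = 1.642 vs Keq = 1.6140e-05 ⇒ Q>K, reverse
Step 1:
                   D          A          C          E
  init       0.06053     0.3901      0.281      1.133
  Δ           0.2143    -0.3214    -0.2143    -0.2143
  eq          0.2748     0.0687    0.06673     0.9187
  solve Keq expr → x = -0.1071; check Q = 1.6140e-05
Then remove 0.01915 M of C.
Step 2:
                   D          A          C          E
  init        0.2748     0.0687    0.04758     0.9187
  Δ        -0.006119   0.009178   0.006119   0.006119
  eq          0.2687    0.07788     0.0537     0.9249
  solve Keq expr → x = 0.003059; check Q = 1.6140e-05
Then change container volume by factor 0.5 (V_new/V_old).
Step 3:
                   D          A          C          E
  init        0.5374     0.1558     0.1074       1.85
  Δ           0.0501   -0.07515    -0.0501    -0.0501
  eq          0.5875    0.08061     0.0573        1.8
  solve Keq expr → x = -0.02505; check Q = 1.6140e-05

x = -0.02505 M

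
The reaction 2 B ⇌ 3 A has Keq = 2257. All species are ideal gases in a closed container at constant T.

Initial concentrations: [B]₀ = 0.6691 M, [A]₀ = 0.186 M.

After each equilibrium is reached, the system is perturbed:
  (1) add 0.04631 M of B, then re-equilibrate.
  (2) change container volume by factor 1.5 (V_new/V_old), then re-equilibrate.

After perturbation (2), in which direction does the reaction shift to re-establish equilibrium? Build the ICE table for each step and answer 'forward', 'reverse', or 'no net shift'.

Direction: forward

Q₀ = 0.01437 vs Keq = 2257 ⇒ Q<K, forward
Step 1:
                    B           A
  Initial      0.6691       0.186
  Change      -0.6431      0.9647
  Equil       0.02598       1.151
  solve Keq expr → x = 0.3216; check Q = 2257
Then add 0.04631 M of B.
Step 2:
                    B           A
  Initial     0.07229       1.151
  Change     -0.04404     0.06606
  Equil       0.02825       1.217
  solve Keq expr → x = 0.02202; check Q = 2257
Then change container volume by factor 1.5 (V_new/V_old).
Step 3:
                    B           A
  Initial     0.01883      0.8112
  Change    -0.003314    0.004972
  Equil       0.01552      0.8161
  solve Keq expr → x = 0.001657; check Q = 2257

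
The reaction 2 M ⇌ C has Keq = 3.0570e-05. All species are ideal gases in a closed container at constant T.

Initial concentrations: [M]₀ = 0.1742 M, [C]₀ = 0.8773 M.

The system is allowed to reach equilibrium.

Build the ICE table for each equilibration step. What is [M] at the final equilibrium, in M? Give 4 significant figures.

[M]_eq = 1.929 M

Q₀ = 28.91 vs Keq = 3.0570e-05 ⇒ Q>K, reverse
Step 1:
                   M          C
  Initial     0.1742     0.8773
  Change       1.754    -0.8772
  Equil        1.929 1.1370e-04
  solve Keq expr → x = -0.8772; check Q = 3.0570e-05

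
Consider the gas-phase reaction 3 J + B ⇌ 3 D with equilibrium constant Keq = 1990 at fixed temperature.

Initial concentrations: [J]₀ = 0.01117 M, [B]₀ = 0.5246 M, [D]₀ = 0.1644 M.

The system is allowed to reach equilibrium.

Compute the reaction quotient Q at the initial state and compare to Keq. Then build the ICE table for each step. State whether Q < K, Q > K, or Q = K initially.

Q₀ = 6077; Q > K (proceeds reverse)

Q₀ = 6077 vs Keq = 1990 ⇒ Q>K, reverse
Step 1:
                  J         B         D
  Initial   0.01117    0.5246    0.1644
  Change    0.00457  0.001523  -0.00457
  Equil     0.01574    0.5261    0.1598
  solve Keq expr → x = -0.001523; check Q = 1990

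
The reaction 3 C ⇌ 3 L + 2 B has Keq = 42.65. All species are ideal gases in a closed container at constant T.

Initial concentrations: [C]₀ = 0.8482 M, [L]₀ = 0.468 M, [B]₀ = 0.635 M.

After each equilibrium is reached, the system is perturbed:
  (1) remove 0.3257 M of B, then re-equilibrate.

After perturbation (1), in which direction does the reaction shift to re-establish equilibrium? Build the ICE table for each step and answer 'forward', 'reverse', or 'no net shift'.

Q₀ = 0.06773 vs Keq = 42.65 ⇒ Q<K, forward
Step 1:
                   C          L          B
  Initial     0.8482      0.468      0.635
  Change     -0.5546     0.5546     0.3697
  Equil       0.2936      1.023      1.005
  solve Keq expr → x = 0.1849; check Q = 42.65
Then remove 0.3257 M of B.
Step 2:
                   C          L          B
  Initial     0.2936      1.023      0.679
  Change    -0.04909    0.04909    0.03272
  Equil       0.2445      1.072     0.7118
  solve Keq expr → x = 0.01636; check Q = 42.65

Direction: forward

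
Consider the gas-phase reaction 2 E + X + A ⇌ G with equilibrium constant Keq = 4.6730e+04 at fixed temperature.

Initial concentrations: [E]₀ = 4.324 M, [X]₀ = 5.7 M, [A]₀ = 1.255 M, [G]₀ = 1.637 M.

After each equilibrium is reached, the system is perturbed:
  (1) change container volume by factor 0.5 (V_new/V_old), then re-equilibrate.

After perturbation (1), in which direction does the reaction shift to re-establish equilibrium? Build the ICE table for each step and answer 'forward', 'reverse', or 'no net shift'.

Direction: forward

Q₀ = 0.01224 vs Keq = 4.6730e+04 ⇒ Q<K, forward
Step 1:
                    E           X           A           G
  I             4.324         5.7       1.255       1.637
  C             -2.51      -1.255      -1.255       1.255
  E             1.814       4.445  4.2311e-06       2.892
  solve Keq expr → x = 1.255; check Q = 4.6730e+04
Then change container volume by factor 0.5 (V_new/V_old).
Step 2:
                    E           X           A           G
  I             3.628        8.89  8.4622e-06       5.784
  C       -1.4809e-05 -7.4044e-06 -7.4044e-06  7.4044e-06
  E             3.628        8.89  1.0578e-06       5.784
  solve Keq expr → x = 7.4044e-06; check Q = 4.6730e+04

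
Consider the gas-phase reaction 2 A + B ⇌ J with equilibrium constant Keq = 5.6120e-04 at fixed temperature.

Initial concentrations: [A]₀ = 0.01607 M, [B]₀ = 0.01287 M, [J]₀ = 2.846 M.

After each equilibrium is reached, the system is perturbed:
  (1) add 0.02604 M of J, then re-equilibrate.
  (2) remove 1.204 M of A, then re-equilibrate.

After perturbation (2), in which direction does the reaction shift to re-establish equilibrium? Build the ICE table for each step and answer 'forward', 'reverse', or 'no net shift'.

Direction: reverse

Q₀ = 8.5630e+05 vs Keq = 5.6120e-04 ⇒ Q>K, reverse
Step 1:
                    A           B           J
  init        0.01607     0.01287       2.846
  Δ             5.593       2.796      -2.796
  eq            5.609       2.809      0.0496
  solve Keq expr → x = -2.796; check Q = 5.6120e-04
Then add 0.02604 M of J.
Step 2:
                    A           B           J
  init          5.609       2.809     0.07564
  Δ           0.04944     0.02472    -0.02472
  eq            5.658       2.834     0.05092
  solve Keq expr → x = -0.02472; check Q = 5.6120e-04
Then remove 1.204 M of A.
Step 3:
                    A           B           J
  init          4.454       2.834     0.05092
  Δ           0.03725     0.01862    -0.01862
  eq            4.492       2.853      0.0323
  solve Keq expr → x = -0.01862; check Q = 5.6120e-04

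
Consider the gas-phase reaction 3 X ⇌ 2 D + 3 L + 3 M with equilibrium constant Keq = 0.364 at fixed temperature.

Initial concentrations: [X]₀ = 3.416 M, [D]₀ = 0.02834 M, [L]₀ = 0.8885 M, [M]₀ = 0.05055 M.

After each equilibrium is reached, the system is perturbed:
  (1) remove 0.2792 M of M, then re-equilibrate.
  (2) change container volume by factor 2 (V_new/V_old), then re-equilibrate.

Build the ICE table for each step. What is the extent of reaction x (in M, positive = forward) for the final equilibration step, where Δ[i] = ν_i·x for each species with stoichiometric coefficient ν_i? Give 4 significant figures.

x = 0.08499 M

Q₀ = 1.8255e-09 vs Keq = 0.364 ⇒ Q<K, forward
Step 1:
                  X         D         L         M
  Initial     3.416   0.02834    0.8885   0.05055
  Change     -1.041     0.694     1.041     1.041
  Equil       2.375    0.7224      1.93     1.092
  solve Keq expr → x = 0.347; check Q = 0.364
Then remove 0.2792 M of M.
Step 2:
                  X         D         L         M
  Initial     2.375    0.7224      1.93    0.8124
  Change    -0.1104   0.07362    0.1104    0.1104
  Equil       2.265     0.796      2.04    0.9228
  solve Keq expr → x = 0.03681; check Q = 0.364
Then change container volume by factor 2 (V_new/V_old).
Step 3:
                  X         D         L         M
  Initial     1.132     0.398      1.02    0.4614
  Change     -0.255      0.17     0.255     0.255
  Equil      0.8773     0.568     1.275    0.7164
  solve Keq expr → x = 0.08499; check Q = 0.364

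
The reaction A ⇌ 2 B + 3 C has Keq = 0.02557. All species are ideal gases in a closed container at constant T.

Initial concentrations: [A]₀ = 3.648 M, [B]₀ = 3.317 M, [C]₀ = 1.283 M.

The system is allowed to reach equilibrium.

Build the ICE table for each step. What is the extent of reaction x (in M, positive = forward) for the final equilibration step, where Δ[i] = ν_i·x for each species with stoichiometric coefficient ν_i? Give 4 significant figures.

x = -0.3458 M

Q₀ = 6.37 vs Keq = 0.02557 ⇒ Q>K, reverse
Step 1:
                    A           B           C
  Initial       3.648       3.317       1.283
  Change       0.3458     -0.6916      -1.037
  Equil         3.994       2.625      0.2456
  solve Keq expr → x = -0.3458; check Q = 0.02557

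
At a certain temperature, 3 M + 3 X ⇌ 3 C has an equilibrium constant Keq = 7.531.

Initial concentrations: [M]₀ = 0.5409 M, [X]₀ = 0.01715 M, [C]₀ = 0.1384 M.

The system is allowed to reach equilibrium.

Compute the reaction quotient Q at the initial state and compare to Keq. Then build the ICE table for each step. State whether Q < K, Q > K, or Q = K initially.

Q₀ = 3321; Q > K (proceeds reverse)

Q₀ = 3321 vs Keq = 7.531 ⇒ Q>K, reverse
Step 1:
                  M         X         C
  init       0.5409   0.01715    0.1384
  Δ         0.05462   0.05462  -0.05462
  eq         0.5955   0.07177   0.08378
  solve Keq expr → x = -0.01821; check Q = 7.531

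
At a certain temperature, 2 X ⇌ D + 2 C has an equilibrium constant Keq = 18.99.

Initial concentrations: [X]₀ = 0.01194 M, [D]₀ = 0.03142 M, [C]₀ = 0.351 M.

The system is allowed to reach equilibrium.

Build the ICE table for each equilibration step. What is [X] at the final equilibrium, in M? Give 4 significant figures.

[X]_eq = 0.01396 M

Q₀ = 27.15 vs Keq = 18.99 ⇒ Q>K, reverse
Step 1:
                  X         D         C
  I         0.01194   0.03142     0.351
  C        0.002024 -0.001012 -0.002024
  E         0.01396   0.03041     0.349
  solve Keq expr → x = -0.001012; check Q = 18.99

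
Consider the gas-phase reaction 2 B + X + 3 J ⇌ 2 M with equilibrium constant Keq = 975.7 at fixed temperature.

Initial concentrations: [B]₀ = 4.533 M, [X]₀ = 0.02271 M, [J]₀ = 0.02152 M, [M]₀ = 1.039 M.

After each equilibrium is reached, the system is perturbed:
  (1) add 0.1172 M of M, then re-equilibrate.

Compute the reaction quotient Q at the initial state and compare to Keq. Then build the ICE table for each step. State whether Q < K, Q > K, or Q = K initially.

Q₀ = 2.3212e+05; Q > K (proceeds reverse)

Q₀ = 2.3212e+05 vs Keq = 975.7 ⇒ Q>K, reverse
Step 1:
                   B          X          J          M
  init         4.533    0.02271    0.02152      1.039
  Δ          0.05181    0.02591    0.07772   -0.05181
  eq           4.585    0.04862    0.09924     0.9872
  solve Keq expr → x = -0.02591; check Q = 975.7
Then add 0.1172 M of M.
Step 2:
                   B          X          J          M
  init         4.585    0.04862    0.09924      1.104
  Δ         0.003981    0.00199   0.005971  -0.003981
  eq           4.589    0.05061     0.1052        1.1
  solve Keq expr → x = -0.00199; check Q = 975.7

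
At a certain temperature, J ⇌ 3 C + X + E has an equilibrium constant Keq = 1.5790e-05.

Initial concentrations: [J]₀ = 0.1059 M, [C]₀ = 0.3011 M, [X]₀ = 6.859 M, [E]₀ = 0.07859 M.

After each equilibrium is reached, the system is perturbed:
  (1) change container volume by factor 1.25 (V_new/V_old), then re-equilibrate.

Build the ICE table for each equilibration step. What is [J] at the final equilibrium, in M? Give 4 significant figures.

Q₀ = 0.139 vs Keq = 1.5790e-05 ⇒ Q>K, reverse
Step 1:
                    J           C           X           E
  I            0.1059      0.3011       6.859     0.07859
  C            0.0773     -0.2319     -0.0773     -0.0773
  E            0.1832     0.06919       6.782    0.001288
  solve Keq expr → x = -0.0773; check Q = 1.5790e-05
Then change container volume by factor 1.25 (V_new/V_old).
Step 2:
                    J           C           X           E
  I            0.1466     0.05535       5.425     0.00103
  C         -0.001076    0.003227    0.001076    0.001076
  E            0.1455     0.05858       5.426    0.002106
  solve Keq expr → x = 0.001076; check Q = 1.5790e-05

[J]_eq = 0.1455 M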